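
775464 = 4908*158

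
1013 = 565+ 448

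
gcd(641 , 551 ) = 1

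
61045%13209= 8209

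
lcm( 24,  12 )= 24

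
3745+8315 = 12060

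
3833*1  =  3833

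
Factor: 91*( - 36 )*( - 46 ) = 2^3*3^2*7^1*13^1*23^1 = 150696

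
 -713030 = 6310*( - 113 )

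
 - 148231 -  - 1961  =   - 146270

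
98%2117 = 98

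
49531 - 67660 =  - 18129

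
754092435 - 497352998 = 256739437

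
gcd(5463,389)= 1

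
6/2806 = 3/1403 = 0.00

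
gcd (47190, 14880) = 30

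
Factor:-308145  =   - 3^1*5^1  *20543^1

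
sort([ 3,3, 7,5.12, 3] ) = [ 3, 3,3, 5.12,7]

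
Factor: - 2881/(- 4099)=43^1  *  67^1*4099^( - 1)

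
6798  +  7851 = 14649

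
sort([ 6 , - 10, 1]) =[ - 10,1, 6 ]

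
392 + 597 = 989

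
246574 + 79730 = 326304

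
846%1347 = 846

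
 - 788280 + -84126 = - 872406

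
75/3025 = 3/121=0.02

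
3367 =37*91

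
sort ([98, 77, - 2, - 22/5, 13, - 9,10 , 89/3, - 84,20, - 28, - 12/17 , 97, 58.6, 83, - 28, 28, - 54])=[ - 84 , - 54, - 28,-28 , - 9,- 22/5, - 2  , - 12/17,  10,  13, 20,28, 89/3, 58.6, 77, 83, 97, 98]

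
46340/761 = 60 + 680/761 = 60.89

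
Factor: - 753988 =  - 2^2*233^1 * 809^1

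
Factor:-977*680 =-2^3*5^1*17^1 * 977^1 = -664360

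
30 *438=13140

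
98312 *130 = 12780560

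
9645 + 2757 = 12402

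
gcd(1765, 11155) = 5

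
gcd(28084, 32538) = 34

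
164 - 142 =22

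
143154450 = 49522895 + 93631555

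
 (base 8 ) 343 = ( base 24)9B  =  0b11100011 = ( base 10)227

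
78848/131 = 601 +117/131 = 601.89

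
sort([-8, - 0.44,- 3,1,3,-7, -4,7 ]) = [ - 8,-7, - 4, - 3,-0.44,1,3, 7 ] 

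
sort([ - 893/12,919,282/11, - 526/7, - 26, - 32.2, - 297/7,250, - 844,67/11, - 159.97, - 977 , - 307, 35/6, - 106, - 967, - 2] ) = [ - 977, - 967, - 844, - 307, - 159.97,- 106, - 526/7, - 893/12,- 297/7, - 32.2,-26, - 2,35/6, 67/11,  282/11 , 250,  919 ] 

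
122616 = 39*3144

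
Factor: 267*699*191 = 35646903 = 3^2*89^1*191^1*233^1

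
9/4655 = 9/4655 = 0.00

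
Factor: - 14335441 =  - 1901^1*7541^1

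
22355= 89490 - 67135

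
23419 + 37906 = 61325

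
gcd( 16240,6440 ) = 280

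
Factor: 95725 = 5^2 * 7^1*547^1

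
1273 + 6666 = 7939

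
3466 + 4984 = 8450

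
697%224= 25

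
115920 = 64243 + 51677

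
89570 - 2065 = 87505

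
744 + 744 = 1488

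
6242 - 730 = 5512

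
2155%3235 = 2155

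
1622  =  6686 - 5064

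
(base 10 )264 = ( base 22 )C0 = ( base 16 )108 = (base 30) 8O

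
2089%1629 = 460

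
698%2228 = 698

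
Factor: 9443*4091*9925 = 5^2*7^1*19^1 *71^1 * 397^1*4091^1 = 383415781525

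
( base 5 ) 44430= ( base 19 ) 8bi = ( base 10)3115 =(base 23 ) 5ka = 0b110000101011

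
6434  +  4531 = 10965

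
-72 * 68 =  - 4896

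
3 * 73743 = 221229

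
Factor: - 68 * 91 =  - 2^2 * 7^1*13^1*17^1 = -6188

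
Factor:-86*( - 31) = 2^1*31^1 *43^1 = 2666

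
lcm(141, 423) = 423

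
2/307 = 2/307= 0.01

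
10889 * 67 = 729563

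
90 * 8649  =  778410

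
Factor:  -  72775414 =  - 2^1 *31^1*97^1*12101^1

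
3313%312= 193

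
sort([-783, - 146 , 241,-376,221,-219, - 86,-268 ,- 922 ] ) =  [ - 922, - 783, - 376 , - 268, - 219 ,- 146,- 86 , 221, 241]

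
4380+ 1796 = 6176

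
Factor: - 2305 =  - 5^1*461^1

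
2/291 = 2/291=0.01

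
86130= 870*99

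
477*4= 1908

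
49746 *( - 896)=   -  44572416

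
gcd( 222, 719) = 1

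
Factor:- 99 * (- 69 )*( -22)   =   - 2^1 * 3^3*11^2*23^1 =-150282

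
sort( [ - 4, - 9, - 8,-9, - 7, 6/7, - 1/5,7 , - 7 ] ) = [ - 9,-9, - 8,-7, - 7 , - 4,-1/5, 6/7,7 ]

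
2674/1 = 2674=2674.00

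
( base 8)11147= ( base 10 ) 4711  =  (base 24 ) 847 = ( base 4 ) 1021213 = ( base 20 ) bfb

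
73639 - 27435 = 46204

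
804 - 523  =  281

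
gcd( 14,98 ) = 14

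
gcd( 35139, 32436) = 2703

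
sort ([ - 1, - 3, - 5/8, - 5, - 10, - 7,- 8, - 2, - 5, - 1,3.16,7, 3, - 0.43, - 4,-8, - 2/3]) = [ - 10,-8, - 8, - 7, - 5, - 5, - 4, - 3, - 2,-1, - 1, - 2/3,-5/8, - 0.43,3, 3.16, 7] 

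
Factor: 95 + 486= 7^1*83^1 = 581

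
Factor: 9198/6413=2^1*3^2*7^1 * 11^(-2) * 53^(-1)*73^1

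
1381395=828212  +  553183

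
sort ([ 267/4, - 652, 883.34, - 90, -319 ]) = [ - 652,-319, - 90, 267/4, 883.34 ] 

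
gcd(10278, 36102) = 6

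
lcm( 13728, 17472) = 192192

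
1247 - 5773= - 4526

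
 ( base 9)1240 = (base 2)1110011111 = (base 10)927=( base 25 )1c2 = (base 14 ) 4A3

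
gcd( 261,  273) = 3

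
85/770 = 17/154 = 0.11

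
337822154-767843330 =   -  430021176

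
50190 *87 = 4366530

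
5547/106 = 5547/106  =  52.33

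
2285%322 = 31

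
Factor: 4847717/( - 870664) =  - 2^( - 3)*7^2 * 19^1  *  41^1*43^( - 1)*127^1*2531^( - 1)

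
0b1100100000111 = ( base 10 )6407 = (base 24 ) B2N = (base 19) HE4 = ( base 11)48A5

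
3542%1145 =107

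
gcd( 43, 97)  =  1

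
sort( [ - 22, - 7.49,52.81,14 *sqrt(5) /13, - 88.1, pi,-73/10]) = [ - 88.1, - 22 , - 7.49, - 73/10,14*sqrt (5)/13, pi, 52.81] 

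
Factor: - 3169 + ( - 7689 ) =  - 2^1* 61^1*89^1 = -10858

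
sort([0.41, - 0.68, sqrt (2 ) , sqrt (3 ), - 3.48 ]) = [ - 3.48, - 0.68 , 0.41, sqrt(2), sqrt(3 )]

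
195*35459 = 6914505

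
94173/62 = 1518 + 57/62=1518.92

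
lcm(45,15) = 45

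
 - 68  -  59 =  - 127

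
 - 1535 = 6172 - 7707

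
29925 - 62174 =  -32249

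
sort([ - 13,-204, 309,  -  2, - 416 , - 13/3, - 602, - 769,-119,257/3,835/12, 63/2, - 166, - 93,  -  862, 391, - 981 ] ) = [ - 981,-862,  -  769, - 602, - 416, - 204,-166, - 119, - 93,  -  13, - 13/3 , - 2, 63/2,835/12,257/3,309 , 391] 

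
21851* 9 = 196659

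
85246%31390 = 22466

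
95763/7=95763/7=13680.43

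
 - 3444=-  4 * 861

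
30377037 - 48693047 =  - 18316010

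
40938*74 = 3029412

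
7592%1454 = 322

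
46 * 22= 1012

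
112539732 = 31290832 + 81248900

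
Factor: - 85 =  - 5^1* 17^1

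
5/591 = 5/591=0.01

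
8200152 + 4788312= 12988464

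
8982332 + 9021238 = 18003570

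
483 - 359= 124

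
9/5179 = 9/5179 = 0.00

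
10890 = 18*605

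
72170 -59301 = 12869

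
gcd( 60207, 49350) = 987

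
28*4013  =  112364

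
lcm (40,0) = 0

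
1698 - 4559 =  - 2861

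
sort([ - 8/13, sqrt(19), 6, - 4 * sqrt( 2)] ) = [ - 4  *sqrt( 2), - 8/13,sqrt( 19), 6]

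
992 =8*124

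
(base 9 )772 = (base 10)632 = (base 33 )j5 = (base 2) 1001111000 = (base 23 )14B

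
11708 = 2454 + 9254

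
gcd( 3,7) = 1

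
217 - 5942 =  - 5725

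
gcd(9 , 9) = 9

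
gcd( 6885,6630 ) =255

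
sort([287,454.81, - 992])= [  -  992,  287,  454.81 ] 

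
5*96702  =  483510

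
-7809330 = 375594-8184924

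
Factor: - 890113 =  - 7^1*101^1 *1259^1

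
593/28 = 21+5/28 = 21.18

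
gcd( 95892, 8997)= 3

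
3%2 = 1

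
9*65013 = 585117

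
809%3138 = 809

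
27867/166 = 27867/166  =  167.87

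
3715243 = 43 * 86401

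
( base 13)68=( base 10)86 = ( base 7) 152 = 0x56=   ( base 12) 72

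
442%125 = 67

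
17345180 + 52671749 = 70016929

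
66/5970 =11/995 = 0.01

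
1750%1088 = 662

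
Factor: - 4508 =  - 2^2*7^2 * 23^1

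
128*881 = 112768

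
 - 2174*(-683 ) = 1484842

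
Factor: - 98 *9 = - 882 = - 2^1 *3^2*7^2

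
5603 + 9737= 15340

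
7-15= -8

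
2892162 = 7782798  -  4890636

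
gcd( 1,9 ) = 1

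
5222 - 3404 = 1818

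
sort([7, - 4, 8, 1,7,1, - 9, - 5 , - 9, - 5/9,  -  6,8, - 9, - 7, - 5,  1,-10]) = [ - 10, - 9 , - 9 ,-9, - 7,  -  6, - 5, - 5, - 4, - 5/9, 1 , 1, 1, 7, 7,8,8 ]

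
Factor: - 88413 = -3^1*13^1*2267^1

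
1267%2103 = 1267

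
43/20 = 2 + 3/20  =  2.15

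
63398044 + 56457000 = 119855044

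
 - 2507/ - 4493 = 2507/4493 = 0.56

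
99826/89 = 99826/89= 1121.64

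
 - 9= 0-9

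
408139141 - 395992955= 12146186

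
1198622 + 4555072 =5753694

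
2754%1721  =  1033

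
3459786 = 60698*57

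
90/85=1 + 1/17 = 1.06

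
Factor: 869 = 11^1*79^1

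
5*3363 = 16815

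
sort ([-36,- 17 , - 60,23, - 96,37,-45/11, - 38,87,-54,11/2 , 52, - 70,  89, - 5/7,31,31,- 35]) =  [  -  96, - 70, - 60, - 54, - 38 , - 36, - 35,-17, - 45/11, - 5/7, 11/2,23,31,31, 37,52, 87, 89 ]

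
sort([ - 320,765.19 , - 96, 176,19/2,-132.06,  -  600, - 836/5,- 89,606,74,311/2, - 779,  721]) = [ - 779, - 600, - 320,-836/5, - 132.06, - 96, - 89,19/2,74,311/2,176 , 606,721,765.19 ] 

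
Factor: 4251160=2^3*5^1 * 106279^1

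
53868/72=4489/6 = 748.17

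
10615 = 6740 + 3875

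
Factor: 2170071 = 3^4 * 73^1*367^1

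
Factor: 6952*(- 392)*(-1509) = 4112302656=2^6 *3^1 * 7^2 *11^1*79^1*503^1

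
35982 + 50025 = 86007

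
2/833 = 2/833 = 0.00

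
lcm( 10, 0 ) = 0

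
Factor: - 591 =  - 3^1*197^1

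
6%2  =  0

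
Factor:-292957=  - 7^1*41851^1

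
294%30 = 24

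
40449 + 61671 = 102120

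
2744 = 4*686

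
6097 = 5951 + 146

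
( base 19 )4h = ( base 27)3C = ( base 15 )63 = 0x5d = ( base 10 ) 93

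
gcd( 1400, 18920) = 40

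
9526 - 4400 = 5126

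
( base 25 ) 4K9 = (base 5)44014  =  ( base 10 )3009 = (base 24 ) 559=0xbc1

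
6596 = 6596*1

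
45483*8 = 363864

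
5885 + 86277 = 92162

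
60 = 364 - 304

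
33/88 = 3/8  =  0.38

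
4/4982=2/2491  =  0.00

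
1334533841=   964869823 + 369664018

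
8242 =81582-73340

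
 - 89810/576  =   - 156+23/288 = -155.92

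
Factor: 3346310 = 2^1*5^1*11^1*29^1*1049^1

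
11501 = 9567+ 1934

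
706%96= 34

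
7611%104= 19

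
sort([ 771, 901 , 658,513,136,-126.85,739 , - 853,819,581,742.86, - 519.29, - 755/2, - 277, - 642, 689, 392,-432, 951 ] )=[-853, - 642, - 519.29, - 432, - 755/2, - 277, - 126.85,136,392,513, 581 , 658,  689, 739 , 742.86, 771,819,  901,951 ] 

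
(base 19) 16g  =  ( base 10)491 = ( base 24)kb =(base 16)1EB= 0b111101011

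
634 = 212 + 422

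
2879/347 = 8+103/347 = 8.30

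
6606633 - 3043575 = 3563058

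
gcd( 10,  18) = 2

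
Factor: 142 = 2^1*71^1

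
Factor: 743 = 743^1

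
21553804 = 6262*3442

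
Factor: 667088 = 2^4  *  173^1*241^1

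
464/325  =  464/325 = 1.43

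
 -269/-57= 4 + 41/57=4.72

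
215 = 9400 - 9185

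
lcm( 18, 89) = 1602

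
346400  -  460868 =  - 114468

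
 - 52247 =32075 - 84322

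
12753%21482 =12753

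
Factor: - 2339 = -2339^1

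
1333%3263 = 1333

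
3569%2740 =829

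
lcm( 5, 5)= 5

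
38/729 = 38/729 = 0.05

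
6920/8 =865 = 865.00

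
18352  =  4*4588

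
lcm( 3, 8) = 24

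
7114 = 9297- 2183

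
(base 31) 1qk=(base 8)3373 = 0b11011111011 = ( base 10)1787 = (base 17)632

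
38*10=380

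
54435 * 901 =49045935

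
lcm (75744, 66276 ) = 530208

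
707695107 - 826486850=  - 118791743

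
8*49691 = 397528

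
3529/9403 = 3529/9403 = 0.38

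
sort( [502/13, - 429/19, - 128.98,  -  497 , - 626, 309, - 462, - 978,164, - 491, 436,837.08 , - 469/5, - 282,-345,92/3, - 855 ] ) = [ - 978, - 855, - 626, - 497, - 491, - 462, - 345, - 282 , - 128.98,-469/5,  -  429/19,92/3,502/13,164,309, 436,837.08 ] 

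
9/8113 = 9/8113 = 0.00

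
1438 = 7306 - 5868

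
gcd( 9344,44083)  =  1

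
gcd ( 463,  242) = 1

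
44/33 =1 + 1/3 = 1.33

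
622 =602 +20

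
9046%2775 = 721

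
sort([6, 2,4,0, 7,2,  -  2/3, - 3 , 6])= [ - 3, - 2/3, 0 , 2, 2,4,6, 6, 7 ] 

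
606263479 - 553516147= 52747332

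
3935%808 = 703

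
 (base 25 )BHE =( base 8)16222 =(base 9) 11026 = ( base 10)7314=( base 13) 3438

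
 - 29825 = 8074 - 37899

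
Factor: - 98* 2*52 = - 2^4* 7^2* 13^1 = - 10192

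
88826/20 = 44413/10 = 4441.30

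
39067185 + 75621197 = 114688382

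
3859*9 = 34731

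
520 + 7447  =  7967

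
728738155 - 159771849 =568966306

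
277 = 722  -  445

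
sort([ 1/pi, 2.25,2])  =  [1/pi,2,2.25 ]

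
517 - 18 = 499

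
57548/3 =57548/3 = 19182.67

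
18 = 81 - 63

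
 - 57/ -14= 57/14 = 4.07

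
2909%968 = 5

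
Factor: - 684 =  - 2^2*3^2*19^1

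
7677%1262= 105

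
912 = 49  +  863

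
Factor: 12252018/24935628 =2^ (-1)*577^1*3539^1 * 2077969^ ( - 1)= 2042003/4155938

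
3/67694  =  3/67694 = 0.00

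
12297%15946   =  12297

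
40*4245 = 169800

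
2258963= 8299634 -6040671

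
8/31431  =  8/31431 = 0.00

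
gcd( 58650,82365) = 255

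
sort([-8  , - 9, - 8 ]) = [  -  9 , - 8, - 8 ] 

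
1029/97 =1029/97 = 10.61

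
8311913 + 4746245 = 13058158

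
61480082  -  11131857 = 50348225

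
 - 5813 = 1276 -7089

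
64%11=9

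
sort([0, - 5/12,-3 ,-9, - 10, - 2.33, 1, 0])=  [ - 10,  -  9, - 3, - 2.33,- 5/12,0,0  ,  1 ] 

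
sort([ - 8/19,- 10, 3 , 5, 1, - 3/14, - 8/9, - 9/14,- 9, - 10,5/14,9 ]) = [ - 10,  -  10, - 9, - 8/9, - 9/14, - 8/19, - 3/14, 5/14,1,3,5, 9] 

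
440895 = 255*1729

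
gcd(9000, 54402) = 6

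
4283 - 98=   4185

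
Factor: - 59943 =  - 3^1*13^1 * 29^1 * 53^1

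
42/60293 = 42/60293 = 0.00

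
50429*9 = 453861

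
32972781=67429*489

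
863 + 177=1040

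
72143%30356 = 11431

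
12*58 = 696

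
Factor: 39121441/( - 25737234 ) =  - 2^ ( - 1 )*3^( - 1)*101^1*387341^1*4289539^( - 1 )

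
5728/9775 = 5728/9775 =0.59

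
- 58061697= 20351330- 78413027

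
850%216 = 202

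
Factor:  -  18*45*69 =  - 2^1* 3^5*5^1*23^1= - 55890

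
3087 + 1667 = 4754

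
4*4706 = 18824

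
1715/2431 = 1715/2431 = 0.71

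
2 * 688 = 1376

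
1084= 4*271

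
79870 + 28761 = 108631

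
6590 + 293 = 6883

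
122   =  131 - 9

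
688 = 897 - 209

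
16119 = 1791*9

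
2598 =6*433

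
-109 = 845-954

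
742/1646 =371/823 = 0.45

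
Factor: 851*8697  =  7401147 =3^1*13^1*23^1*37^1*  223^1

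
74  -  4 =70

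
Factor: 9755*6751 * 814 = 2^1*5^1 * 11^1*37^1*43^1*157^1 * 1951^1 = 53606788070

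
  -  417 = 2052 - 2469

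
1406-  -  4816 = 6222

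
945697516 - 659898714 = 285798802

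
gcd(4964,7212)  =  4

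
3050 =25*122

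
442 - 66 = 376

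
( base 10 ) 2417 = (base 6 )15105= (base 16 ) 971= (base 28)329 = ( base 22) 4LJ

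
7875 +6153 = 14028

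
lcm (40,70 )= 280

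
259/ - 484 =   -  1  +  225/484 = - 0.54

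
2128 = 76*28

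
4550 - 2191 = 2359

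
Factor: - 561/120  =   - 2^( - 3)*5^( - 1)*11^1*17^1 = -  187/40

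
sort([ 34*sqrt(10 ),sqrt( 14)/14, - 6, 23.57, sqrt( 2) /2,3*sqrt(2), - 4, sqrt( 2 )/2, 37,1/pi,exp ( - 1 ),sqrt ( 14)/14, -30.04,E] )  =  [ - 30.04, - 6,-4,sqrt( 14 )/14,sqrt(14 ) /14,1/pi,exp(-1),sqrt(2)/2,sqrt( 2)/2 , E,3 * sqrt(2 ),  23.57, 37,34*sqrt( 10 ) ] 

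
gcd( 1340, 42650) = 10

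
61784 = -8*(-7723)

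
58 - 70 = -12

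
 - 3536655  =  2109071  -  5645726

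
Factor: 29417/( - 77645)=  - 5^( - 1 )* 23^1*53^ ( - 1 )*293^( - 1 ) *1279^1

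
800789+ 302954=1103743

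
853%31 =16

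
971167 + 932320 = 1903487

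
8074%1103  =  353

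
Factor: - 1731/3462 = - 1/2 = - 2^( - 1)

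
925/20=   185/4  =  46.25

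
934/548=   1 + 193/274 = 1.70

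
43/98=43/98   =  0.44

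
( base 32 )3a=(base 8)152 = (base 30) 3G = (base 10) 106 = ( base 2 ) 1101010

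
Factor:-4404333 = -3^1*19^1*77269^1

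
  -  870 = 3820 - 4690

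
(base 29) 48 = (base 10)124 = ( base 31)40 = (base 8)174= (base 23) 59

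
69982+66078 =136060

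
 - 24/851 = - 24/851 = -0.03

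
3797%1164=305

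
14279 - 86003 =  - 71724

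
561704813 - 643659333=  - 81954520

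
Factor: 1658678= 2^1*7^1*257^1*461^1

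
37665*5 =188325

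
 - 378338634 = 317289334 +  - 695627968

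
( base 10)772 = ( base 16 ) 304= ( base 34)mo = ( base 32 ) O4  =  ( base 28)RG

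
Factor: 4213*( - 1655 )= - 6972515 = -5^1*11^1*331^1* 383^1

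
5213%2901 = 2312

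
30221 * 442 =13357682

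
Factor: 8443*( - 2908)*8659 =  - 2^2*7^1*727^1 * 1237^1 * 8443^1=-  212597880796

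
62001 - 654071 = -592070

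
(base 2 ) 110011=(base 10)51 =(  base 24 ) 23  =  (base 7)102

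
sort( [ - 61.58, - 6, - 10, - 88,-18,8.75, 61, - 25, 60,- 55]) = [ - 88, - 61.58 , - 55, - 25, - 18, - 10, - 6,8.75,60, 61]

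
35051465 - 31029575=4021890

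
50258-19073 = 31185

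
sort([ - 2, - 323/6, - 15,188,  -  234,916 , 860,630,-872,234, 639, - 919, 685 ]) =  [ - 919, - 872,  -  234,-323/6,-15,-2,  188,234,  630, 639,685, 860, 916]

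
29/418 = 29/418 =0.07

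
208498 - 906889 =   -  698391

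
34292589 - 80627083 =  - 46334494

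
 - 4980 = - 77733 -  - 72753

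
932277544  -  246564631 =685712913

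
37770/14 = 2697 + 6/7 = 2697.86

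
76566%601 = 239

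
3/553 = 3/553 =0.01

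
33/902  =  3/82 = 0.04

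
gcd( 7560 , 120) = 120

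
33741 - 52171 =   -  18430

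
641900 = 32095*20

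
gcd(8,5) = 1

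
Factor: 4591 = 4591^1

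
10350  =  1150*9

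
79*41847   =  3305913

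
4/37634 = 2/18817 = 0.00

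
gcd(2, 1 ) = 1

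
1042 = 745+297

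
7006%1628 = 494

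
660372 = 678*974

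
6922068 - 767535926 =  - 760613858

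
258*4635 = 1195830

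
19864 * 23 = 456872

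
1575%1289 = 286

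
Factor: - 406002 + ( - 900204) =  - 1306206 = - 2^1*3^4*11^1*733^1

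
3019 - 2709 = 310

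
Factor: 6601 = 7^1*23^1*41^1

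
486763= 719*677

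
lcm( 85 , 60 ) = 1020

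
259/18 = 259/18  =  14.39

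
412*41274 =17004888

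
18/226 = 9/113 = 0.08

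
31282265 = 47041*665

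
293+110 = 403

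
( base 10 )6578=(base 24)ba2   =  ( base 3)100000122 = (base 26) 9j0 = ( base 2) 1100110110010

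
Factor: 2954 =2^1*7^1*211^1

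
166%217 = 166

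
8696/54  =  4348/27= 161.04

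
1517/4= 379 + 1/4 =379.25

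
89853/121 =89853/121=742.59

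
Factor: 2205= 3^2*5^1*7^2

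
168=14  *12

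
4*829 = 3316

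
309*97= 29973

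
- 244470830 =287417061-531887891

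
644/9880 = 161/2470 = 0.07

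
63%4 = 3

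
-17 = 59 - 76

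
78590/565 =15718/113=139.10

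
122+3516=3638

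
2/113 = 2/113 = 0.02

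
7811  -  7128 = 683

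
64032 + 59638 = 123670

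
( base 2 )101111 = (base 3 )1202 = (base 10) 47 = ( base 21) 25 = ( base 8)57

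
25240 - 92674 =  - 67434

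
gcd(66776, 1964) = 1964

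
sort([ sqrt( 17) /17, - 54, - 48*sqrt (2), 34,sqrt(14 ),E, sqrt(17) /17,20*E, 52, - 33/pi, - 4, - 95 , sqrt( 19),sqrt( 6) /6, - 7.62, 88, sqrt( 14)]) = [ - 95,-48*sqrt(2), - 54,-33/pi,-7.62, - 4, sqrt( 17 ) /17, sqrt(17)/17,sqrt( 6) /6, E, sqrt(14), sqrt( 14),sqrt(19), 34, 52, 20*E,  88]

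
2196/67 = 32 + 52/67 = 32.78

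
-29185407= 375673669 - 404859076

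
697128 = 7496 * 93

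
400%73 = 35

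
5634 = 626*9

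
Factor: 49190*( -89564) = - 4405653160 = - 2^3*5^1*4919^1*22391^1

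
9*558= 5022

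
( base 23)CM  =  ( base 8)452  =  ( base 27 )b1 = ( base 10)298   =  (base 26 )bc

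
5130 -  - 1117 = 6247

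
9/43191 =1/4799 = 0.00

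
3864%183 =21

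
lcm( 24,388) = 2328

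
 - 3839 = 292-4131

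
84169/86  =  978 + 61/86 = 978.71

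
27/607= 27/607 = 0.04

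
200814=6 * 33469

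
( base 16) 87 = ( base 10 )135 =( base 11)113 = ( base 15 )90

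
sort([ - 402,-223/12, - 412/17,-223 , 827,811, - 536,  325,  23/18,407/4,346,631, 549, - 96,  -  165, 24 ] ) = [ - 536,- 402, - 223, - 165, - 96, - 412/17, - 223/12,23/18,  24,407/4,325,346,549,631,811,827] 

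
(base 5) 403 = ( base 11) 94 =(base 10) 103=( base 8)147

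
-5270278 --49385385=44115107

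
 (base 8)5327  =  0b101011010111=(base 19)7D1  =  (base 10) 2775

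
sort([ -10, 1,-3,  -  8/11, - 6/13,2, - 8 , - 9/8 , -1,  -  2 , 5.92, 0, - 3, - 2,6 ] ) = [- 10, - 8,-3,-3, - 2,-2,-9/8,-1,-8/11, -6/13, 0, 1 , 2,5.92, 6]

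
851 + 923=1774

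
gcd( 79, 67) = 1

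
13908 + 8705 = 22613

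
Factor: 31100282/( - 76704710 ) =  - 15550141/38352355 = - 5^(-1)*19^(-1)*29^(- 1)* 13921^( - 1 )*15550141^1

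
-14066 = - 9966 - 4100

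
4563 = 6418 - 1855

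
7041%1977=1110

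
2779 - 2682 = 97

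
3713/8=464 + 1/8 = 464.12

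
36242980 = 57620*629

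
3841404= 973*3948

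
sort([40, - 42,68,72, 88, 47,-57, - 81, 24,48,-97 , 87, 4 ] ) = [-97, - 81 , - 57, - 42,4,  24, 40, 47 , 48,68, 72,87, 88 ] 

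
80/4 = 20 = 20.00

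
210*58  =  12180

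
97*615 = 59655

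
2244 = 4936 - 2692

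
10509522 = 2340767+8168755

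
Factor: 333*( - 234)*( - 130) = 10129860 = 2^2*3^4*5^1*13^2*37^1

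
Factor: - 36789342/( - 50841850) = 3^1*5^(  -  2)*29^1* 659^( - 1) *1543^( - 1 )*211433^1 = 18394671/25420925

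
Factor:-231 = - 3^1*7^1 * 11^1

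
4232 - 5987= -1755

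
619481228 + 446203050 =1065684278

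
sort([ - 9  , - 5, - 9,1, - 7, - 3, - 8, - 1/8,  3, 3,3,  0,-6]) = [ - 9, - 9, - 8,-7, - 6,  -  5, - 3, -1/8,0,1, 3,3,3]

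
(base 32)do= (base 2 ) 110111000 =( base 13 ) 27b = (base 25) HF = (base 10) 440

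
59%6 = 5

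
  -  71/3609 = - 71/3609 = -0.02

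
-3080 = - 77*40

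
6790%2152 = 334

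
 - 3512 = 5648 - 9160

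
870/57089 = 870/57089=0.02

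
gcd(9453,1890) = 3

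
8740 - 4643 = 4097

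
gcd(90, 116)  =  2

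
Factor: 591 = 3^1*197^1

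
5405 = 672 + 4733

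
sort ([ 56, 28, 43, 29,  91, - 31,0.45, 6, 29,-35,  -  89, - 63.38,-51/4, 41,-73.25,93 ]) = [ - 89 , - 73.25, - 63.38,- 35, - 31, - 51/4,0.45,6 , 28, 29,29,41,43,56,91,  93] 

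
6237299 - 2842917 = 3394382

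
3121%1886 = 1235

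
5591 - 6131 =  - 540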